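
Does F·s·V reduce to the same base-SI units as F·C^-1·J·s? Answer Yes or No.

Left side:
  F = kg⁻¹·m⁻²·s⁴·A².
  V = kg·m²·s⁻³·A⁻¹.
  Combining: F·s·V = (kg⁻¹·m⁻²·s⁴·A²) · s · (kg·m²·s⁻³·A⁻¹) = s²·A.
Right side:
  F = kg⁻¹·m⁻²·s⁴·A².
  C = s·A.
  So C⁻¹ = s⁻¹·A⁻¹.
  J = kg·m²·s⁻².
  Combining: F·C⁻¹·J·s = (kg⁻¹·m⁻²·s⁴·A²) · (s⁻¹·A⁻¹) · (kg·m²·s⁻²) · s = s²·A.
Both reduce to s²·A.

Yes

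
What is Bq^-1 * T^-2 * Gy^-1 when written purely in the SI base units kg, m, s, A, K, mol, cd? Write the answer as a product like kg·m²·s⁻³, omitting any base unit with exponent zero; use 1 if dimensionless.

kg⁻²·m⁻²·s⁷·A²

Bq = s⁻¹.
So Bq⁻¹ = s.
T = kg·s⁻²·A⁻¹.
So T⁻² = kg⁻²·s⁴·A².
Gy = m²·s⁻².
So Gy⁻¹ = m⁻²·s².
Combining: Bq⁻¹·T⁻²·Gy⁻¹ = s · (kg⁻²·s⁴·A²) · (m⁻²·s²) = kg⁻²·m⁻²·s⁷·A².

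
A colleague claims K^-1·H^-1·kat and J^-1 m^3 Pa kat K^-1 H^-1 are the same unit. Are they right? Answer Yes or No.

Yes

Left side:
  H = kg·m²·s⁻²·A⁻².
  So H⁻¹ = kg⁻¹·m⁻²·s²·A².
  kat = s⁻¹·mol.
  Combining: K⁻¹·H⁻¹·kat = K⁻¹ · (kg⁻¹·m⁻²·s²·A²) · (s⁻¹·mol) = kg⁻¹·m⁻²·s·A²·K⁻¹·mol.
Right side:
  J = kg·m²·s⁻².
  So J⁻¹ = kg⁻¹·m⁻²·s².
  Pa = kg·m⁻¹·s⁻².
  kat = s⁻¹·mol.
  H = kg·m²·s⁻²·A⁻².
  So H⁻¹ = kg⁻¹·m⁻²·s²·A².
  Combining: J⁻¹·m³·Pa·kat·K⁻¹·H⁻¹ = (kg⁻¹·m⁻²·s²) · m³ · (kg·m⁻¹·s⁻²) · (s⁻¹·mol) · K⁻¹ · (kg⁻¹·m⁻²·s²·A²) = kg⁻¹·m⁻²·s·A²·K⁻¹·mol.
Both reduce to kg⁻¹·m⁻²·s·A²·K⁻¹·mol.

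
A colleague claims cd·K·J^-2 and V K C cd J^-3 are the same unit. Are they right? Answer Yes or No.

Left side:
  J = N·m (work = force × distance),
      = kg·m²·s⁻².
  So J⁻² = kg⁻²·m⁻⁴·s⁴.
  Combining: cd·K·J⁻² = cd · K · (kg⁻²·m⁻⁴·s⁴) = kg⁻²·m⁻⁴·s⁴·K·cd.
Right side:
  V = kg·m²·s⁻³·A⁻¹.
  C = s·A.
  J = kg·m²·s⁻².
  So J⁻³ = kg⁻³·m⁻⁶·s⁶.
  Combining: V·K·C·cd·J⁻³ = (kg·m²·s⁻³·A⁻¹) · K · (s·A) · cd · (kg⁻³·m⁻⁶·s⁶) = kg⁻²·m⁻⁴·s⁴·K·cd.
Both reduce to kg⁻²·m⁻⁴·s⁴·K·cd.

Yes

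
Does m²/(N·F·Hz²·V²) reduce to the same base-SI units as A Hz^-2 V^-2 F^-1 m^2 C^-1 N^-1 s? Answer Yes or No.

Left side:
  N = kg·m·s⁻².
  So N⁻¹ = kg⁻¹·m⁻¹·s².
  F = kg⁻¹·m⁻²·s⁴·A².
  So F⁻¹ = kg·m²·s⁻⁴·A⁻².
  Hz = s⁻¹.
  So Hz⁻² = s².
  V = kg·m²·s⁻³·A⁻¹.
  So V⁻² = kg⁻²·m⁻⁴·s⁶·A².
  Combining: N⁻¹·m²·F⁻¹·Hz⁻²·V⁻² = (kg⁻¹·m⁻¹·s²) · m² · (kg·m²·s⁻⁴·A⁻²) · s² · (kg⁻²·m⁻⁴·s⁶·A²) = kg⁻²·m⁻¹·s⁶.
Right side:
  Hz = 1/s = s⁻¹ (frequency is cycles per second).
  So Hz⁻² = s².
  V = W/A (potential = power per current),
      = kg·m²·s⁻³·A⁻¹.
  So V⁻² = kg⁻²·m⁻⁴·s⁶·A².
  F = C/V (capacitance = charge per voltage),
      = A·s/(kg·m²·s⁻³·A⁻¹) (substituting C and V),
      = kg⁻¹·m⁻²·s⁴·A².
  So F⁻¹ = kg·m²·s⁻⁴·A⁻².
  C = A·s = s·A (charge = current × time).
  So C⁻¹ = s⁻¹·A⁻¹.
  N = kg·m/s² = kg·m·s⁻² (force = mass × acceleration).
  So N⁻¹ = kg⁻¹·m⁻¹·s².
  Combining: A·Hz⁻²·V⁻²·F⁻¹·m²·C⁻¹·N⁻¹·s = A · s² · (kg⁻²·m⁻⁴·s⁶·A²) · (kg·m²·s⁻⁴·A⁻²) · m² · (s⁻¹·A⁻¹) · (kg⁻¹·m⁻¹·s²) · s = kg⁻²·m⁻¹·s⁶.
Both reduce to kg⁻²·m⁻¹·s⁶.

Yes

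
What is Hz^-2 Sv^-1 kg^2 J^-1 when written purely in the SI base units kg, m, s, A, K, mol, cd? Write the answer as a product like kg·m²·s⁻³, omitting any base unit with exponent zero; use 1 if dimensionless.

kg·m⁻⁴·s⁶

Hz = 1/s = s⁻¹ (frequency is cycles per second).
So Hz⁻² = s².
Sv = J/kg (equivalent dose = energy per mass),
    = m²·s⁻².
So Sv⁻¹ = m⁻²·s².
J = N·m (work = force × distance),
    = kg·m²·s⁻².
So J⁻¹ = kg⁻¹·m⁻²·s².
Combining: Hz⁻²·Sv⁻¹·kg²·J⁻¹ = s² · (m⁻²·s²) · kg² · (kg⁻¹·m⁻²·s²) = kg·m⁻⁴·s⁶.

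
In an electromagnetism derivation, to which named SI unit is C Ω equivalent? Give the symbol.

C = s·A.
Ω = kg·m²·s⁻³·A⁻².
Combining: C·Ω = (s·A) · (kg·m²·s⁻³·A⁻²) = kg·m²·s⁻²·A⁻¹.
kg·m²·s⁻²·A⁻¹ is the base-SI form of the weber.

Wb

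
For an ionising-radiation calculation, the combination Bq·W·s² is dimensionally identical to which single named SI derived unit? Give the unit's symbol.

J

Bq = 1/s = s⁻¹ (activity is decays per second).
W = J/s (power = energy per time),
    = kg·m²·s⁻³.
Combining: Bq·W·s² = s⁻¹ · (kg·m²·s⁻³) · s² = kg·m²·s⁻².
kg·m²·s⁻² is the base-SI form of the joule.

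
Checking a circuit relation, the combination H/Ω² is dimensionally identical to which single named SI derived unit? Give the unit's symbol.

Ω = V/A (resistance = voltage per current),
    = kg·m²·s⁻³·A⁻².
So Ω⁻² = kg⁻²·m⁻⁴·s⁶·A⁴.
H = Wb/A (inductance = flux per current),
    = kg·m²·s⁻²·A⁻².
Combining: Ω⁻²·H = (kg⁻²·m⁻⁴·s⁶·A⁴) · (kg·m²·s⁻²·A⁻²) = kg⁻¹·m⁻²·s⁴·A².
kg⁻¹·m⁻²·s⁴·A² is the base-SI form of the farad.

F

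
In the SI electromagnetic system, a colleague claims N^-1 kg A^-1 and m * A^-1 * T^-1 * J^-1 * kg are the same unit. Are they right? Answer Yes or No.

Left side:
  N = kg·m/s² = kg·m·s⁻² (force = mass × acceleration).
  So N⁻¹ = kg⁻¹·m⁻¹·s².
  Combining: N⁻¹·kg·A⁻¹ = (kg⁻¹·m⁻¹·s²) · kg · A⁻¹ = m⁻¹·s²·A⁻¹.
Right side:
  T = Wb/m² (flux density = flux per area),
      = kg·s⁻²·A⁻¹.
  So T⁻¹ = kg⁻¹·s²·A.
  J = N·m (work = force × distance),
      = kg·m²·s⁻².
  So J⁻¹ = kg⁻¹·m⁻²·s².
  Combining: m·A⁻¹·T⁻¹·J⁻¹·kg = m · A⁻¹ · (kg⁻¹·s²·A) · (kg⁻¹·m⁻²·s²) · kg = kg⁻¹·m⁻¹·s⁴.
Left is m⁻¹·s²·A⁻¹; right is kg⁻¹·m⁻¹·s⁴ — different.

No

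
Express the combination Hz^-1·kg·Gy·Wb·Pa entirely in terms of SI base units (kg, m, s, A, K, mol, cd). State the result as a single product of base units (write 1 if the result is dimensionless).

kg³·m³·s⁻⁵·A⁻¹

Hz = s⁻¹.
So Hz⁻¹ = s.
Gy = m²·s⁻².
Wb = kg·m²·s⁻²·A⁻¹.
Pa = kg·m⁻¹·s⁻².
Combining: Hz⁻¹·kg·Gy·Wb·Pa = s · kg · (m²·s⁻²) · (kg·m²·s⁻²·A⁻¹) · (kg·m⁻¹·s⁻²) = kg³·m³·s⁻⁵·A⁻¹.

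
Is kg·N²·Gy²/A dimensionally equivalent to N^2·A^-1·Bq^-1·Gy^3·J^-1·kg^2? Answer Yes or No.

Left side:
  N = kg·m/s² = kg·m·s⁻² (force = mass × acceleration).
  So N² = kg²·m²·s⁻⁴.
  Gy = J/kg (absorbed dose = energy per mass),
      = m²·s⁻².
  So Gy² = m⁴·s⁻⁴.
  Combining: kg·N²·Gy²·A⁻¹ = kg · (kg²·m²·s⁻⁴) · (m⁴·s⁻⁴) · A⁻¹ = kg³·m⁶·s⁻⁸·A⁻¹.
Right side:
  N = kg·m/s² = kg·m·s⁻² (force = mass × acceleration).
  So N² = kg²·m²·s⁻⁴.
  Bq = 1/s = s⁻¹ (activity is decays per second).
  So Bq⁻¹ = s.
  Gy = J/kg (absorbed dose = energy per mass),
      = m²·s⁻².
  So Gy³ = m⁶·s⁻⁶.
  J = N·m (work = force × distance),
      = kg·m²·s⁻².
  So J⁻¹ = kg⁻¹·m⁻²·s².
  Combining: N²·A⁻¹·Bq⁻¹·Gy³·J⁻¹·kg² = (kg²·m²·s⁻⁴) · A⁻¹ · s · (m⁶·s⁻⁶) · (kg⁻¹·m⁻²·s²) · kg² = kg³·m⁶·s⁻⁷·A⁻¹.
Left is kg³·m⁶·s⁻⁸·A⁻¹; right is kg³·m⁶·s⁻⁷·A⁻¹ — different.

No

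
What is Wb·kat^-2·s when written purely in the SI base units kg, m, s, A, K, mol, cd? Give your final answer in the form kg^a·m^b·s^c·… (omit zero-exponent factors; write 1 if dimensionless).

Wb = kg·m²·s⁻²·A⁻¹.
kat = s⁻¹·mol.
So kat⁻² = s²·mol⁻².
Combining: Wb·kat⁻²·s = (kg·m²·s⁻²·A⁻¹) · (s²·mol⁻²) · s = kg·m²·s·A⁻¹·mol⁻².

kg·m²·s·A⁻¹·mol⁻²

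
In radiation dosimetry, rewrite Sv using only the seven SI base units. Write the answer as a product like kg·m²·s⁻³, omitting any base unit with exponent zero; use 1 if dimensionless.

Sv = m²·s⁻².

m²·s⁻²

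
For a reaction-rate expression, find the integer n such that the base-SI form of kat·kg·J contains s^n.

-3

kat = mol/s = s⁻¹·mol (catalytic activity).
J = N·m (work = force × distance),
    = kg·m²·s⁻².
Combining: kat·kg·J = (s⁻¹·mol) · kg · (kg·m²·s⁻²) = kg²·m²·s⁻³·mol.
The exponent of s is -3.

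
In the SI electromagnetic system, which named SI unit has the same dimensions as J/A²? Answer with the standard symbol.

H

J = N·m (work = force × distance),
    = kg·m²·s⁻².
Combining: J·A⁻² = (kg·m²·s⁻²) · A⁻² = kg·m²·s⁻²·A⁻².
kg·m²·s⁻²·A⁻² is the base-SI form of the henry.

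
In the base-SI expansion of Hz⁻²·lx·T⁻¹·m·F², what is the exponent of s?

12

Hz = 1/s = s⁻¹ (frequency is cycles per second).
So Hz⁻² = s².
lx = lm/m² (illuminance = luminous flux per area),
    = m⁻²·cd.
T = Wb/m² (flux density = flux per area),
    = kg·s⁻²·A⁻¹.
So T⁻¹ = kg⁻¹·s²·A.
F = C/V (capacitance = charge per voltage),
    = A·s/(kg·m²·s⁻³·A⁻¹) (substituting C and V),
    = kg⁻¹·m⁻²·s⁴·A².
So F² = kg⁻²·m⁻⁴·s⁸·A⁴.
Combining: Hz⁻²·lx·T⁻¹·m·F² = s² · (m⁻²·cd) · (kg⁻¹·s²·A) · m · (kg⁻²·m⁻⁴·s⁸·A⁴) = kg⁻³·m⁻⁵·s¹²·A⁵·cd.
The exponent of s is 12.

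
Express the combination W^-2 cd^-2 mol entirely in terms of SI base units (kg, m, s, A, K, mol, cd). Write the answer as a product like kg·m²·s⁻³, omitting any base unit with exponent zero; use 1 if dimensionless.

kg⁻²·m⁻⁴·s⁶·mol·cd⁻²

W = kg·m²·s⁻³.
So W⁻² = kg⁻²·m⁻⁴·s⁶.
Combining: W⁻²·cd⁻²·mol = (kg⁻²·m⁻⁴·s⁶) · cd⁻² · mol = kg⁻²·m⁻⁴·s⁶·mol·cd⁻².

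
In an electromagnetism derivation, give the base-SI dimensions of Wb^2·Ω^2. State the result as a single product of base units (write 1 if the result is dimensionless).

Wb = V·s (flux: a volt is a weber per second),
    = kg·m²·s⁻²·A⁻¹.
So Wb² = kg²·m⁴·s⁻⁴·A⁻².
Ω = V/A (resistance = voltage per current),
    = kg·m²·s⁻³·A⁻².
So Ω² = kg²·m⁴·s⁻⁶·A⁻⁴.
Combining: Wb²·Ω² = (kg²·m⁴·s⁻⁴·A⁻²) · (kg²·m⁴·s⁻⁶·A⁻⁴) = kg⁴·m⁸·s⁻¹⁰·A⁻⁶.

kg⁴·m⁸·s⁻¹⁰·A⁻⁶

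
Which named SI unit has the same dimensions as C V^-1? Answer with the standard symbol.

C = s·A.
V = kg·m²·s⁻³·A⁻¹.
So V⁻¹ = kg⁻¹·m⁻²·s³·A.
Combining: C·V⁻¹ = (s·A) · (kg⁻¹·m⁻²·s³·A) = kg⁻¹·m⁻²·s⁴·A².
kg⁻¹·m⁻²·s⁴·A² is the base-SI form of the farad.

F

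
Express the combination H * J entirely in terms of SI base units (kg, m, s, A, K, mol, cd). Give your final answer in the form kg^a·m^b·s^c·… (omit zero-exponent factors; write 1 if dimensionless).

kg²·m⁴·s⁻⁴·A⁻²

H = Wb/A (inductance = flux per current),
    = kg·m²·s⁻²·A⁻².
J = N·m (work = force × distance),
    = kg·m²·s⁻².
Combining: H·J = (kg·m²·s⁻²·A⁻²) · (kg·m²·s⁻²) = kg²·m⁴·s⁻⁴·A⁻².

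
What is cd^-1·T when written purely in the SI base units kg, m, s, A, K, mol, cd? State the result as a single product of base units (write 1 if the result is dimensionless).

kg·s⁻²·A⁻¹·cd⁻¹

T = Wb/m² (flux density = flux per area),
    = kg·s⁻²·A⁻¹.
Combining: cd⁻¹·T = cd⁻¹ · (kg·s⁻²·A⁻¹) = kg·s⁻²·A⁻¹·cd⁻¹.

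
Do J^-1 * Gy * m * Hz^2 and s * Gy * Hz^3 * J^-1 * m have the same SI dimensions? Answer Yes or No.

Left side:
  J = N·m (work = force × distance),
      = kg·m²·s⁻².
  So J⁻¹ = kg⁻¹·m⁻²·s².
  Gy = J/kg (absorbed dose = energy per mass),
      = m²·s⁻².
  Hz = 1/s = s⁻¹ (frequency is cycles per second).
  So Hz² = s⁻².
  Combining: J⁻¹·Gy·m·Hz² = (kg⁻¹·m⁻²·s²) · (m²·s⁻²) · m · s⁻² = kg⁻¹·m·s⁻².
Right side:
  Gy = J/kg (absorbed dose = energy per mass),
      = m²·s⁻².
  Hz = 1/s = s⁻¹ (frequency is cycles per second).
  So Hz³ = s⁻³.
  J = N·m (work = force × distance),
      = kg·m²·s⁻².
  So J⁻¹ = kg⁻¹·m⁻²·s².
  Combining: s·Gy·Hz³·J⁻¹·m = s · (m²·s⁻²) · s⁻³ · (kg⁻¹·m⁻²·s²) · m = kg⁻¹·m·s⁻².
Both reduce to kg⁻¹·m·s⁻².

Yes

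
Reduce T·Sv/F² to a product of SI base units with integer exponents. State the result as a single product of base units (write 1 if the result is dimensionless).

kg³·m⁶·s⁻¹²·A⁻⁵

T = Wb/m² (flux density = flux per area),
    = kg·s⁻²·A⁻¹.
Sv = J/kg (equivalent dose = energy per mass),
    = m²·s⁻².
F = C/V (capacitance = charge per voltage),
    = A·s/(kg·m²·s⁻³·A⁻¹) (substituting C and V),
    = kg⁻¹·m⁻²·s⁴·A².
So F⁻² = kg²·m⁴·s⁻⁸·A⁻⁴.
Combining: T·Sv·F⁻² = (kg·s⁻²·A⁻¹) · (m²·s⁻²) · (kg²·m⁴·s⁻⁸·A⁻⁴) = kg³·m⁶·s⁻¹²·A⁻⁵.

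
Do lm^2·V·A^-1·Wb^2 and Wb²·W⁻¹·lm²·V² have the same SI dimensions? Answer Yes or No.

Yes

Left side:
  lm = cd·sr = cd (luminous flux; sr is dimensionless).
  So lm² = cd².
  V = W/A (potential = power per current),
      = kg·m²·s⁻³·A⁻¹.
  Wb = V·s (flux: a volt is a weber per second),
      = kg·m²·s⁻²·A⁻¹.
  So Wb² = kg²·m⁴·s⁻⁴·A⁻².
  Combining: lm²·V·A⁻¹·Wb² = cd² · (kg·m²·s⁻³·A⁻¹) · A⁻¹ · (kg²·m⁴·s⁻⁴·A⁻²) = kg³·m⁶·s⁻⁷·A⁻⁴·cd².
Right side:
  Wb = V·s (flux: a volt is a weber per second),
      = kg·m²·s⁻²·A⁻¹.
  So Wb² = kg²·m⁴·s⁻⁴·A⁻².
  W = J/s (power = energy per time),
      = kg·m²·s⁻³.
  So W⁻¹ = kg⁻¹·m⁻²·s³.
  lm = cd·sr = cd (luminous flux; sr is dimensionless).
  So lm² = cd².
  V = W/A (potential = power per current),
      = kg·m²·s⁻³·A⁻¹.
  So V² = kg²·m⁴·s⁻⁶·A⁻².
  Combining: Wb²·W⁻¹·lm²·V² = (kg²·m⁴·s⁻⁴·A⁻²) · (kg⁻¹·m⁻²·s³) · cd² · (kg²·m⁴·s⁻⁶·A⁻²) = kg³·m⁶·s⁻⁷·A⁻⁴·cd².
Both reduce to kg³·m⁶·s⁻⁷·A⁻⁴·cd².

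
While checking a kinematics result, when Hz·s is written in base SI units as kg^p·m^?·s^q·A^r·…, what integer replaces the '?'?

0

Hz = 1/s = s⁻¹ (frequency is cycles per second).
Combining: Hz·s = s⁻¹ · s = 1.
The exponent of m is 0.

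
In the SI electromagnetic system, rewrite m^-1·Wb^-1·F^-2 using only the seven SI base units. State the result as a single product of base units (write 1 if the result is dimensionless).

kg·m·s⁻⁶·A⁻³

Wb = kg·m²·s⁻²·A⁻¹.
So Wb⁻¹ = kg⁻¹·m⁻²·s²·A.
F = kg⁻¹·m⁻²·s⁴·A².
So F⁻² = kg²·m⁴·s⁻⁸·A⁻⁴.
Combining: m⁻¹·Wb⁻¹·F⁻² = m⁻¹ · (kg⁻¹·m⁻²·s²·A) · (kg²·m⁴·s⁻⁸·A⁻⁴) = kg·m·s⁻⁶·A⁻³.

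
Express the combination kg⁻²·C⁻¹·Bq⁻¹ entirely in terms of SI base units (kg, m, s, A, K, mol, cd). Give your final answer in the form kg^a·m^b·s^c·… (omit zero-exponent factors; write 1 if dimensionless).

C = A·s = s·A (charge = current × time).
So C⁻¹ = s⁻¹·A⁻¹.
Bq = 1/s = s⁻¹ (activity is decays per second).
So Bq⁻¹ = s.
Combining: kg⁻²·C⁻¹·Bq⁻¹ = kg⁻² · (s⁻¹·A⁻¹) · s = kg⁻²·A⁻¹.

kg⁻²·A⁻¹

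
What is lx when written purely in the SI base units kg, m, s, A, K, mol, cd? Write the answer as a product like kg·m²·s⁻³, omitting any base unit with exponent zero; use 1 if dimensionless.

lx = lm/m² (illuminance = luminous flux per area),
    = m⁻²·cd.

m⁻²·cd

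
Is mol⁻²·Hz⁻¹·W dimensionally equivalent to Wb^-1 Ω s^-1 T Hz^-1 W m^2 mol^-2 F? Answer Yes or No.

Yes

Left side:
  Hz = s⁻¹.
  So Hz⁻¹ = s.
  W = kg·m²·s⁻³.
  Combining: mol⁻²·Hz⁻¹·W = mol⁻² · s · (kg·m²·s⁻³) = kg·m²·s⁻²·mol⁻².
Right side:
  Wb = kg·m²·s⁻²·A⁻¹.
  So Wb⁻¹ = kg⁻¹·m⁻²·s²·A.
  Ω = kg·m²·s⁻³·A⁻².
  T = kg·s⁻²·A⁻¹.
  Hz = s⁻¹.
  So Hz⁻¹ = s.
  W = kg·m²·s⁻³.
  F = kg⁻¹·m⁻²·s⁴·A².
  Combining: Wb⁻¹·Ω·s⁻¹·T·Hz⁻¹·W·m²·mol⁻²·F = (kg⁻¹·m⁻²·s²·A) · (kg·m²·s⁻³·A⁻²) · s⁻¹ · (kg·s⁻²·A⁻¹) · s · (kg·m²·s⁻³) · m² · mol⁻² · (kg⁻¹·m⁻²·s⁴·A²) = kg·m²·s⁻²·mol⁻².
Both reduce to kg·m²·s⁻²·mol⁻².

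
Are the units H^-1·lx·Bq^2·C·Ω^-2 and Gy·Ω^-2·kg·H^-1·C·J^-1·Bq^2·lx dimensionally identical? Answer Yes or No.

Left side:
  H = kg·m²·s⁻²·A⁻².
  So H⁻¹ = kg⁻¹·m⁻²·s²·A².
  lx = m⁻²·cd.
  Bq = s⁻¹.
  So Bq² = s⁻².
  C = s·A.
  Ω = kg·m²·s⁻³·A⁻².
  So Ω⁻² = kg⁻²·m⁻⁴·s⁶·A⁴.
  Combining: H⁻¹·lx·Bq²·C·Ω⁻² = (kg⁻¹·m⁻²·s²·A²) · (m⁻²·cd) · s⁻² · (s·A) · (kg⁻²·m⁻⁴·s⁶·A⁴) = kg⁻³·m⁻⁸·s⁷·A⁷·cd.
Right side:
  Gy = J/kg (absorbed dose = energy per mass),
      = m²·s⁻².
  Ω = V/A (resistance = voltage per current),
      = kg·m²·s⁻³·A⁻².
  So Ω⁻² = kg⁻²·m⁻⁴·s⁶·A⁴.
  H = Wb/A (inductance = flux per current),
      = kg·m²·s⁻²·A⁻².
  So H⁻¹ = kg⁻¹·m⁻²·s²·A².
  C = A·s = s·A (charge = current × time).
  J = N·m (work = force × distance),
      = kg·m²·s⁻².
  So J⁻¹ = kg⁻¹·m⁻²·s².
  Bq = 1/s = s⁻¹ (activity is decays per second).
  So Bq² = s⁻².
  lx = lm/m² (illuminance = luminous flux per area),
      = m⁻²·cd.
  Combining: Gy·Ω⁻²·kg·H⁻¹·C·J⁻¹·Bq²·lx = (m²·s⁻²) · (kg⁻²·m⁻⁴·s⁶·A⁴) · kg · (kg⁻¹·m⁻²·s²·A²) · (s·A) · (kg⁻¹·m⁻²·s²) · s⁻² · (m⁻²·cd) = kg⁻³·m⁻⁸·s⁷·A⁷·cd.
Both reduce to kg⁻³·m⁻⁸·s⁷·A⁷·cd.

Yes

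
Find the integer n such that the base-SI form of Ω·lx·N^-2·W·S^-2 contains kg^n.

2

Ω = V/A (resistance = voltage per current),
    = kg·m²·s⁻³·A⁻².
lx = lm/m² (illuminance = luminous flux per area),
    = m⁻²·cd.
N = kg·m/s² = kg·m·s⁻² (force = mass × acceleration).
So N⁻² = kg⁻²·m⁻²·s⁴.
W = J/s (power = energy per time),
    = kg·m²·s⁻³.
S = 1/Ω (conductance is reciprocal resistance),
    = kg⁻¹·m⁻²·s³·A².
So S⁻² = kg²·m⁴·s⁻⁶·A⁻⁴.
Combining: Ω·lx·N⁻²·W·S⁻² = (kg·m²·s⁻³·A⁻²) · (m⁻²·cd) · (kg⁻²·m⁻²·s⁴) · (kg·m²·s⁻³) · (kg²·m⁴·s⁻⁶·A⁻⁴) = kg²·m⁴·s⁻⁸·A⁻⁶·cd.
The exponent of kg is 2.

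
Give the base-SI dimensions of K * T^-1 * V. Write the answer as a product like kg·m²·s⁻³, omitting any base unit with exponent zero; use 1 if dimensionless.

T = Wb/m² (flux density = flux per area),
    = kg·s⁻²·A⁻¹.
So T⁻¹ = kg⁻¹·s²·A.
V = W/A (potential = power per current),
    = kg·m²·s⁻³·A⁻¹.
Combining: K·T⁻¹·V = K · (kg⁻¹·s²·A) · (kg·m²·s⁻³·A⁻¹) = m²·s⁻¹·K.

m²·s⁻¹·K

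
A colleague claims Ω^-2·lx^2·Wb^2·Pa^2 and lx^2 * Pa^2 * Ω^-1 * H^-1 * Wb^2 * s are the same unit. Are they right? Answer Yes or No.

Left side:
  Ω = V/A (resistance = voltage per current),
      = kg·m²·s⁻³·A⁻².
  So Ω⁻² = kg⁻²·m⁻⁴·s⁶·A⁴.
  lx = lm/m² (illuminance = luminous flux per area),
      = m⁻²·cd.
  So lx² = m⁻⁴·cd².
  Wb = V·s (flux: a volt is a weber per second),
      = kg·m²·s⁻²·A⁻¹.
  So Wb² = kg²·m⁴·s⁻⁴·A⁻².
  Pa = N/m² (pressure = force per area),
      = kg·m⁻¹·s⁻².
  So Pa² = kg²·m⁻²·s⁻⁴.
  Combining: Ω⁻²·lx²·Wb²·Pa² = (kg⁻²·m⁻⁴·s⁶·A⁴) · (m⁻⁴·cd²) · (kg²·m⁴·s⁻⁴·A⁻²) · (kg²·m⁻²·s⁻⁴) = kg²·m⁻⁶·s⁻²·A²·cd².
Right side:
  lx = lm/m² (illuminance = luminous flux per area),
      = m⁻²·cd.
  So lx² = m⁻⁴·cd².
  Pa = N/m² (pressure = force per area),
      = kg·m⁻¹·s⁻².
  So Pa² = kg²·m⁻²·s⁻⁴.
  Ω = V/A (resistance = voltage per current),
      = kg·m²·s⁻³·A⁻².
  So Ω⁻¹ = kg⁻¹·m⁻²·s³·A².
  H = Wb/A (inductance = flux per current),
      = kg·m²·s⁻²·A⁻².
  So H⁻¹ = kg⁻¹·m⁻²·s²·A².
  Wb = V·s (flux: a volt is a weber per second),
      = kg·m²·s⁻²·A⁻¹.
  So Wb² = kg²·m⁴·s⁻⁴·A⁻².
  Combining: lx²·Pa²·Ω⁻¹·H⁻¹·Wb²·s = (m⁻⁴·cd²) · (kg²·m⁻²·s⁻⁴) · (kg⁻¹·m⁻²·s³·A²) · (kg⁻¹·m⁻²·s²·A²) · (kg²·m⁴·s⁻⁴·A⁻²) · s = kg²·m⁻⁶·s⁻²·A²·cd².
Both reduce to kg²·m⁻⁶·s⁻²·A²·cd².

Yes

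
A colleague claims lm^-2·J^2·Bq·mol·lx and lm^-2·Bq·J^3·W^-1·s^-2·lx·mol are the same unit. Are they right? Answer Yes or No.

No

Left side:
  lm = cd·sr = cd (luminous flux; sr is dimensionless).
  So lm⁻² = cd⁻².
  J = N·m (work = force × distance),
      = kg·m²·s⁻².
  So J² = kg²·m⁴·s⁻⁴.
  Bq = 1/s = s⁻¹ (activity is decays per second).
  lx = lm/m² (illuminance = luminous flux per area),
      = m⁻²·cd.
  Combining: lm⁻²·J²·Bq·mol·lx = cd⁻² · (kg²·m⁴·s⁻⁴) · s⁻¹ · mol · (m⁻²·cd) = kg²·m²·s⁻⁵·mol·cd⁻¹.
Right side:
  lm = cd·sr = cd (luminous flux; sr is dimensionless).
  So lm⁻² = cd⁻².
  Bq = 1/s = s⁻¹ (activity is decays per second).
  J = N·m (work = force × distance),
      = kg·m²·s⁻².
  So J³ = kg³·m⁶·s⁻⁶.
  W = J/s (power = energy per time),
      = kg·m²·s⁻³.
  So W⁻¹ = kg⁻¹·m⁻²·s³.
  lx = lm/m² (illuminance = luminous flux per area),
      = m⁻²·cd.
  Combining: lm⁻²·Bq·J³·W⁻¹·s⁻²·lx·mol = cd⁻² · s⁻¹ · (kg³·m⁶·s⁻⁶) · (kg⁻¹·m⁻²·s³) · s⁻² · (m⁻²·cd) · mol = kg²·m²·s⁻⁶·mol·cd⁻¹.
Left is kg²·m²·s⁻⁵·mol·cd⁻¹; right is kg²·m²·s⁻⁶·mol·cd⁻¹ — different.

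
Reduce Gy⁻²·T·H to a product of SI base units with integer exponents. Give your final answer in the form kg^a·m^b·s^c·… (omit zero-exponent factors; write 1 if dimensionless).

kg²·m⁻²·A⁻³

Gy = J/kg (absorbed dose = energy per mass),
    = m²·s⁻².
So Gy⁻² = m⁻⁴·s⁴.
T = Wb/m² (flux density = flux per area),
    = kg·s⁻²·A⁻¹.
H = Wb/A (inductance = flux per current),
    = kg·m²·s⁻²·A⁻².
Combining: Gy⁻²·T·H = (m⁻⁴·s⁴) · (kg·s⁻²·A⁻¹) · (kg·m²·s⁻²·A⁻²) = kg²·m⁻²·A⁻³.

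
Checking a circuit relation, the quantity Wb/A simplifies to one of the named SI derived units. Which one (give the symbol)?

Wb = kg·m²·s⁻²·A⁻¹.
Combining: Wb·A⁻¹ = (kg·m²·s⁻²·A⁻¹) · A⁻¹ = kg·m²·s⁻²·A⁻².
kg·m²·s⁻²·A⁻² is the base-SI form of the henry.

H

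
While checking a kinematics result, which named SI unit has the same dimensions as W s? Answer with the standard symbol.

W = kg·m²·s⁻³.
Combining: W·s = (kg·m²·s⁻³) · s = kg·m²·s⁻².
kg·m²·s⁻² is the base-SI form of the joule.

J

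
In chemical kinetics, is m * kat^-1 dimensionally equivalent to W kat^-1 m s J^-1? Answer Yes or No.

Left side:
  kat = mol/s = s⁻¹·mol (catalytic activity).
  So kat⁻¹ = s·mol⁻¹.
  Combining: m·kat⁻¹ = m · (s·mol⁻¹) = m·s·mol⁻¹.
Right side:
  W = kg·m²·s⁻³.
  kat = s⁻¹·mol.
  So kat⁻¹ = s·mol⁻¹.
  J = kg·m²·s⁻².
  So J⁻¹ = kg⁻¹·m⁻²·s².
  Combining: W·kat⁻¹·m·s·J⁻¹ = (kg·m²·s⁻³) · (s·mol⁻¹) · m · s · (kg⁻¹·m⁻²·s²) = m·s·mol⁻¹.
Both reduce to m·s·mol⁻¹.

Yes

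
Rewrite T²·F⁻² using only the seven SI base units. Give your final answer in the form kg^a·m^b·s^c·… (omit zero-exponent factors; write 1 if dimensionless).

T = kg·s⁻²·A⁻¹.
So T² = kg²·s⁻⁴·A⁻².
F = kg⁻¹·m⁻²·s⁴·A².
So F⁻² = kg²·m⁴·s⁻⁸·A⁻⁴.
Combining: T²·F⁻² = (kg²·s⁻⁴·A⁻²) · (kg²·m⁴·s⁻⁸·A⁻⁴) = kg⁴·m⁴·s⁻¹²·A⁻⁶.

kg⁴·m⁴·s⁻¹²·A⁻⁶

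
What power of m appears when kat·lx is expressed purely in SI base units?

-2

kat = s⁻¹·mol.
lx = m⁻²·cd.
Combining: kat·lx = (s⁻¹·mol) · (m⁻²·cd) = m⁻²·s⁻¹·mol·cd.
The exponent of m is -2.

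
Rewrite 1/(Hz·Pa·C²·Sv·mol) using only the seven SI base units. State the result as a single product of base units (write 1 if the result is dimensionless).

kg⁻¹·m⁻¹·s³·A⁻²·mol⁻¹

Hz = s⁻¹.
So Hz⁻¹ = s.
Pa = kg·m⁻¹·s⁻².
So Pa⁻¹ = kg⁻¹·m·s².
C = s·A.
So C⁻² = s⁻²·A⁻².
Sv = m²·s⁻².
So Sv⁻¹ = m⁻²·s².
Combining: Hz⁻¹·Pa⁻¹·C⁻²·Sv⁻¹·mol⁻¹ = s · (kg⁻¹·m·s²) · (s⁻²·A⁻²) · (m⁻²·s²) · mol⁻¹ = kg⁻¹·m⁻¹·s³·A⁻²·mol⁻¹.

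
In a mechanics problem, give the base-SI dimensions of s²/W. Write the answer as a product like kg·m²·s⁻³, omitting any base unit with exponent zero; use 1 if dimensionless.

W = J/s (power = energy per time),
    = kg·m²·s⁻³.
So W⁻¹ = kg⁻¹·m⁻²·s³.
Combining: W⁻¹·s² = (kg⁻¹·m⁻²·s³) · s² = kg⁻¹·m⁻²·s⁵.

kg⁻¹·m⁻²·s⁵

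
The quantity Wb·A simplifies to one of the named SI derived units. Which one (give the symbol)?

Wb = kg·m²·s⁻²·A⁻¹.
Combining: Wb·A = (kg·m²·s⁻²·A⁻¹) · A = kg·m²·s⁻².
kg·m²·s⁻² is the base-SI form of the joule.

J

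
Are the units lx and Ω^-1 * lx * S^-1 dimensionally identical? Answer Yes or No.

Yes

Left side:
  lx = lm/m² (illuminance = luminous flux per area),
      = m⁻²·cd.
Right side:
  Ω = V/A (resistance = voltage per current),
      = kg·m²·s⁻³·A⁻².
  So Ω⁻¹ = kg⁻¹·m⁻²·s³·A².
  lx = lm/m² (illuminance = luminous flux per area),
      = m⁻²·cd.
  S = 1/Ω (conductance is reciprocal resistance),
      = kg⁻¹·m⁻²·s³·A².
  So S⁻¹ = kg·m²·s⁻³·A⁻².
  Combining: Ω⁻¹·lx·S⁻¹ = (kg⁻¹·m⁻²·s³·A²) · (m⁻²·cd) · (kg·m²·s⁻³·A⁻²) = m⁻²·cd.
Both reduce to m⁻²·cd.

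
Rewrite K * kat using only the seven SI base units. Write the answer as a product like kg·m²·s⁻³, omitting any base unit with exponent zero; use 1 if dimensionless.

s⁻¹·K·mol

kat = mol/s = s⁻¹·mol (catalytic activity).
Combining: K·kat = K · (s⁻¹·mol) = s⁻¹·K·mol.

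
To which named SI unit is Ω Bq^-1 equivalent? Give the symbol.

H

Ω = kg·m²·s⁻³·A⁻².
Bq = s⁻¹.
So Bq⁻¹ = s.
Combining: Ω·Bq⁻¹ = (kg·m²·s⁻³·A⁻²) · s = kg·m²·s⁻²·A⁻².
kg·m²·s⁻²·A⁻² is the base-SI form of the henry.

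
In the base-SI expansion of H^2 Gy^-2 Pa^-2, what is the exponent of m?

H = Wb/A (inductance = flux per current),
    = kg·m²·s⁻²·A⁻².
So H² = kg²·m⁴·s⁻⁴·A⁻⁴.
Gy = J/kg (absorbed dose = energy per mass),
    = m²·s⁻².
So Gy⁻² = m⁻⁴·s⁴.
Pa = N/m² (pressure = force per area),
    = kg·m⁻¹·s⁻².
So Pa⁻² = kg⁻²·m²·s⁴.
Combining: H²·Gy⁻²·Pa⁻² = (kg²·m⁴·s⁻⁴·A⁻⁴) · (m⁻⁴·s⁴) · (kg⁻²·m²·s⁴) = m²·s⁴·A⁻⁴.
The exponent of m is 2.

2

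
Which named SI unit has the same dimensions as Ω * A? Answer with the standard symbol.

Ω = kg·m²·s⁻³·A⁻².
Combining: Ω·A = (kg·m²·s⁻³·A⁻²) · A = kg·m²·s⁻³·A⁻¹.
kg·m²·s⁻³·A⁻¹ is the base-SI form of the volt.

V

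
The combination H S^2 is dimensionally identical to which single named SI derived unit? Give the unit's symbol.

H = Wb/A (inductance = flux per current),
    = kg·m²·s⁻²·A⁻².
S = 1/Ω (conductance is reciprocal resistance),
    = kg⁻¹·m⁻²·s³·A².
So S² = kg⁻²·m⁻⁴·s⁶·A⁴.
Combining: H·S² = (kg·m²·s⁻²·A⁻²) · (kg⁻²·m⁻⁴·s⁶·A⁴) = kg⁻¹·m⁻²·s⁴·A².
kg⁻¹·m⁻²·s⁴·A² is the base-SI form of the farad.

F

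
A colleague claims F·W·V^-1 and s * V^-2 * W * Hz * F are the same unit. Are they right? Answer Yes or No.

No

Left side:
  F = C/V (capacitance = charge per voltage),
      = A·s/(kg·m²·s⁻³·A⁻¹) (substituting C and V),
      = kg⁻¹·m⁻²·s⁴·A².
  W = J/s (power = energy per time),
      = kg·m²·s⁻³.
  V = W/A (potential = power per current),
      = kg·m²·s⁻³·A⁻¹.
  So V⁻¹ = kg⁻¹·m⁻²·s³·A.
  Combining: F·W·V⁻¹ = (kg⁻¹·m⁻²·s⁴·A²) · (kg·m²·s⁻³) · (kg⁻¹·m⁻²·s³·A) = kg⁻¹·m⁻²·s⁴·A³.
Right side:
  V = kg·m²·s⁻³·A⁻¹.
  So V⁻² = kg⁻²·m⁻⁴·s⁶·A².
  W = kg·m²·s⁻³.
  Hz = s⁻¹.
  F = kg⁻¹·m⁻²·s⁴·A².
  Combining: s·V⁻²·W·Hz·F = s · (kg⁻²·m⁻⁴·s⁶·A²) · (kg·m²·s⁻³) · s⁻¹ · (kg⁻¹·m⁻²·s⁴·A²) = kg⁻²·m⁻⁴·s⁷·A⁴.
Left is kg⁻¹·m⁻²·s⁴·A³; right is kg⁻²·m⁻⁴·s⁷·A⁴ — different.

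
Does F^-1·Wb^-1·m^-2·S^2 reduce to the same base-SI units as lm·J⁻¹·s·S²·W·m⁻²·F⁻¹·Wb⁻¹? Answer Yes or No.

No

Left side:
  F = C/V (capacitance = charge per voltage),
      = A·s/(kg·m²·s⁻³·A⁻¹) (substituting C and V),
      = kg⁻¹·m⁻²·s⁴·A².
  So F⁻¹ = kg·m²·s⁻⁴·A⁻².
  Wb = V·s (flux: a volt is a weber per second),
      = kg·m²·s⁻²·A⁻¹.
  So Wb⁻¹ = kg⁻¹·m⁻²·s²·A.
  S = 1/Ω (conductance is reciprocal resistance),
      = kg⁻¹·m⁻²·s³·A².
  So S² = kg⁻²·m⁻⁴·s⁶·A⁴.
  Combining: F⁻¹·Wb⁻¹·m⁻²·S² = (kg·m²·s⁻⁴·A⁻²) · (kg⁻¹·m⁻²·s²·A) · m⁻² · (kg⁻²·m⁻⁴·s⁶·A⁴) = kg⁻²·m⁻⁶·s⁴·A³.
Right side:
  lm = cd·sr = cd (luminous flux; sr is dimensionless).
  J = N·m (work = force × distance),
      = kg·m²·s⁻².
  So J⁻¹ = kg⁻¹·m⁻²·s².
  S = 1/Ω (conductance is reciprocal resistance),
      = kg⁻¹·m⁻²·s³·A².
  So S² = kg⁻²·m⁻⁴·s⁶·A⁴.
  W = J/s (power = energy per time),
      = kg·m²·s⁻³.
  F = C/V (capacitance = charge per voltage),
      = A·s/(kg·m²·s⁻³·A⁻¹) (substituting C and V),
      = kg⁻¹·m⁻²·s⁴·A².
  So F⁻¹ = kg·m²·s⁻⁴·A⁻².
  Wb = V·s (flux: a volt is a weber per second),
      = kg·m²·s⁻²·A⁻¹.
  So Wb⁻¹ = kg⁻¹·m⁻²·s²·A.
  Combining: lm·J⁻¹·s·S²·W·m⁻²·F⁻¹·Wb⁻¹ = cd · (kg⁻¹·m⁻²·s²) · s · (kg⁻²·m⁻⁴·s⁶·A⁴) · (kg·m²·s⁻³) · m⁻² · (kg·m²·s⁻⁴·A⁻²) · (kg⁻¹·m⁻²·s²·A) = kg⁻²·m⁻⁶·s⁴·A³·cd.
Left is kg⁻²·m⁻⁶·s⁴·A³; right is kg⁻²·m⁻⁶·s⁴·A³·cd — different.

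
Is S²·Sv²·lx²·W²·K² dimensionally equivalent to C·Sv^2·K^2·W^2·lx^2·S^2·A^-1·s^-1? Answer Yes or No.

Left side:
  S = 1/Ω (conductance is reciprocal resistance),
      = kg⁻¹·m⁻²·s³·A².
  So S² = kg⁻²·m⁻⁴·s⁶·A⁴.
  Sv = J/kg (equivalent dose = energy per mass),
      = m²·s⁻².
  So Sv² = m⁴·s⁻⁴.
  lx = lm/m² (illuminance = luminous flux per area),
      = m⁻²·cd.
  So lx² = m⁻⁴·cd².
  W = J/s (power = energy per time),
      = kg·m²·s⁻³.
  So W² = kg²·m⁴·s⁻⁶.
  Combining: S²·Sv²·lx²·W²·K² = (kg⁻²·m⁻⁴·s⁶·A⁴) · (m⁴·s⁻⁴) · (m⁻⁴·cd²) · (kg²·m⁴·s⁻⁶) · K² = s⁻⁴·A⁴·K²·cd².
Right side:
  C = s·A.
  Sv = m²·s⁻².
  So Sv² = m⁴·s⁻⁴.
  W = kg·m²·s⁻³.
  So W² = kg²·m⁴·s⁻⁶.
  lx = m⁻²·cd.
  So lx² = m⁻⁴·cd².
  S = kg⁻¹·m⁻²·s³·A².
  So S² = kg⁻²·m⁻⁴·s⁶·A⁴.
  Combining: C·Sv²·K²·W²·lx²·S²·A⁻¹·s⁻¹ = (s·A) · (m⁴·s⁻⁴) · K² · (kg²·m⁴·s⁻⁶) · (m⁻⁴·cd²) · (kg⁻²·m⁻⁴·s⁶·A⁴) · A⁻¹ · s⁻¹ = s⁻⁴·A⁴·K²·cd².
Both reduce to s⁻⁴·A⁴·K²·cd².

Yes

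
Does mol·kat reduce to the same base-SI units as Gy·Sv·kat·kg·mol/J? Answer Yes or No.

No

Left side:
  kat = mol/s = s⁻¹·mol (catalytic activity).
  Combining: mol·kat = mol · (s⁻¹·mol) = s⁻¹·mol².
Right side:
  J = N·m (work = force × distance),
      = kg·m²·s⁻².
  So J⁻¹ = kg⁻¹·m⁻²·s².
  Gy = J/kg (absorbed dose = energy per mass),
      = m²·s⁻².
  Sv = J/kg (equivalent dose = energy per mass),
      = m²·s⁻².
  kat = mol/s = s⁻¹·mol (catalytic activity).
  Combining: J⁻¹·Gy·Sv·kat·kg·mol = (kg⁻¹·m⁻²·s²) · (m²·s⁻²) · (m²·s⁻²) · (s⁻¹·mol) · kg · mol = m²·s⁻³·mol².
Left is s⁻¹·mol²; right is m²·s⁻³·mol² — different.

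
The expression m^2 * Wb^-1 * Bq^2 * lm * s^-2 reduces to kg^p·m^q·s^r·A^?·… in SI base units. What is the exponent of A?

1

Wb = kg·m²·s⁻²·A⁻¹.
So Wb⁻¹ = kg⁻¹·m⁻²·s²·A.
Bq = s⁻¹.
So Bq² = s⁻².
lm = cd.
Combining: m²·Wb⁻¹·Bq²·lm·s⁻² = m² · (kg⁻¹·m⁻²·s²·A) · s⁻² · cd · s⁻² = kg⁻¹·s⁻²·A·cd.
The exponent of A is 1.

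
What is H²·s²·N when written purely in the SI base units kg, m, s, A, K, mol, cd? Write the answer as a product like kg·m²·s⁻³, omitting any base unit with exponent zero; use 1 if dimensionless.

H = Wb/A (inductance = flux per current),
    = kg·m²·s⁻²·A⁻².
So H² = kg²·m⁴·s⁻⁴·A⁻⁴.
N = kg·m/s² = kg·m·s⁻² (force = mass × acceleration).
Combining: H²·s²·N = (kg²·m⁴·s⁻⁴·A⁻⁴) · s² · (kg·m·s⁻²) = kg³·m⁵·s⁻⁴·A⁻⁴.

kg³·m⁵·s⁻⁴·A⁻⁴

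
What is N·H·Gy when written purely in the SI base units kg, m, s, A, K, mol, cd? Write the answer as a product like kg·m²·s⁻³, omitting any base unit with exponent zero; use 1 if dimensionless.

kg²·m⁵·s⁻⁶·A⁻²

N = kg·m·s⁻².
H = kg·m²·s⁻²·A⁻².
Gy = m²·s⁻².
Combining: N·H·Gy = (kg·m·s⁻²) · (kg·m²·s⁻²·A⁻²) · (m²·s⁻²) = kg²·m⁵·s⁻⁶·A⁻².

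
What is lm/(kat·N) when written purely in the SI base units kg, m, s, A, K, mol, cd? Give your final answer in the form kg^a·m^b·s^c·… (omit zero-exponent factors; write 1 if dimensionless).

kat = mol/s = s⁻¹·mol (catalytic activity).
So kat⁻¹ = s·mol⁻¹.
N = kg·m/s² = kg·m·s⁻² (force = mass × acceleration).
So N⁻¹ = kg⁻¹·m⁻¹·s².
lm = cd·sr = cd (luminous flux; sr is dimensionless).
Combining: kat⁻¹·N⁻¹·lm = (s·mol⁻¹) · (kg⁻¹·m⁻¹·s²) · cd = kg⁻¹·m⁻¹·s³·mol⁻¹·cd.

kg⁻¹·m⁻¹·s³·mol⁻¹·cd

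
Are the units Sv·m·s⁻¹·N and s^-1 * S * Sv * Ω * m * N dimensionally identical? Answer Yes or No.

Left side:
  Sv = J/kg (equivalent dose = energy per mass),
      = m²·s⁻².
  N = kg·m/s² = kg·m·s⁻² (force = mass × acceleration).
  Combining: Sv·m·s⁻¹·N = (m²·s⁻²) · m · s⁻¹ · (kg·m·s⁻²) = kg·m⁴·s⁻⁵.
Right side:
  S = kg⁻¹·m⁻²·s³·A².
  Sv = m²·s⁻².
  Ω = kg·m²·s⁻³·A⁻².
  N = kg·m·s⁻².
  Combining: s⁻¹·S·Sv·Ω·m·N = s⁻¹ · (kg⁻¹·m⁻²·s³·A²) · (m²·s⁻²) · (kg·m²·s⁻³·A⁻²) · m · (kg·m·s⁻²) = kg·m⁴·s⁻⁵.
Both reduce to kg·m⁴·s⁻⁵.

Yes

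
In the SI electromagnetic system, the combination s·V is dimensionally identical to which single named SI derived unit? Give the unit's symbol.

Wb

V = W/A (potential = power per current),
    = kg·m²·s⁻³·A⁻¹.
Combining: s·V = s · (kg·m²·s⁻³·A⁻¹) = kg·m²·s⁻²·A⁻¹.
kg·m²·s⁻²·A⁻¹ is the base-SI form of the weber.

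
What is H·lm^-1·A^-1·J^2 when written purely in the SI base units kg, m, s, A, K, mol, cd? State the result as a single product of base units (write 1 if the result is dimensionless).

H = kg·m²·s⁻²·A⁻².
lm = cd.
So lm⁻¹ = cd⁻¹.
J = kg·m²·s⁻².
So J² = kg²·m⁴·s⁻⁴.
Combining: H·lm⁻¹·A⁻¹·J² = (kg·m²·s⁻²·A⁻²) · cd⁻¹ · A⁻¹ · (kg²·m⁴·s⁻⁴) = kg³·m⁶·s⁻⁶·A⁻³·cd⁻¹.

kg³·m⁶·s⁻⁶·A⁻³·cd⁻¹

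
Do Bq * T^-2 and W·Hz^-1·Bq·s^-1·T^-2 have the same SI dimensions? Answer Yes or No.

Left side:
  Bq = 1/s = s⁻¹ (activity is decays per second).
  T = Wb/m² (flux density = flux per area),
      = kg·s⁻²·A⁻¹.
  So T⁻² = kg⁻²·s⁴·A².
  Combining: Bq·T⁻² = s⁻¹ · (kg⁻²·s⁴·A²) = kg⁻²·s³·A².
Right side:
  W = kg·m²·s⁻³.
  Hz = s⁻¹.
  So Hz⁻¹ = s.
  Bq = s⁻¹.
  T = kg·s⁻²·A⁻¹.
  So T⁻² = kg⁻²·s⁴·A².
  Combining: W·Hz⁻¹·Bq·s⁻¹·T⁻² = (kg·m²·s⁻³) · s · s⁻¹ · s⁻¹ · (kg⁻²·s⁴·A²) = kg⁻¹·m²·A².
Left is kg⁻²·s³·A²; right is kg⁻¹·m²·A² — different.

No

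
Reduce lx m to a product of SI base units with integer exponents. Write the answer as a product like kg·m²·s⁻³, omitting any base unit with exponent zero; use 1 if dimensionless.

lx = lm/m² (illuminance = luminous flux per area),
    = m⁻²·cd.
Combining: lx·m = (m⁻²·cd) · m = m⁻¹·cd.

m⁻¹·cd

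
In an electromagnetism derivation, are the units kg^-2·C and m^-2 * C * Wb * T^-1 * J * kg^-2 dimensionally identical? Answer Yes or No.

No

Left side:
  C = s·A.
  Combining: kg⁻²·C = kg⁻² · (s·A) = kg⁻²·s·A.
Right side:
  C = A·s = s·A (charge = current × time).
  Wb = V·s (flux: a volt is a weber per second),
      = kg·m²·s⁻²·A⁻¹.
  T = Wb/m² (flux density = flux per area),
      = kg·s⁻²·A⁻¹.
  So T⁻¹ = kg⁻¹·s²·A.
  J = N·m (work = force × distance),
      = kg·m²·s⁻².
  Combining: m⁻²·C·Wb·T⁻¹·J·kg⁻² = m⁻² · (s·A) · (kg·m²·s⁻²·A⁻¹) · (kg⁻¹·s²·A) · (kg·m²·s⁻²) · kg⁻² = kg⁻¹·m²·s⁻¹·A.
Left is kg⁻²·s·A; right is kg⁻¹·m²·s⁻¹·A — different.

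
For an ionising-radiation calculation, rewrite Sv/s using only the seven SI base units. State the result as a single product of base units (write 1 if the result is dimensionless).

m²·s⁻³

Sv = J/kg (equivalent dose = energy per mass),
    = m²·s⁻².
Combining: Sv·s⁻¹ = (m²·s⁻²) · s⁻¹ = m²·s⁻³.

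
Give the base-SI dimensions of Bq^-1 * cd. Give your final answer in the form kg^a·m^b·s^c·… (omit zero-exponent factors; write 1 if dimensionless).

s·cd

Bq = s⁻¹.
So Bq⁻¹ = s.
Combining: Bq⁻¹·cd = s · cd = s·cd.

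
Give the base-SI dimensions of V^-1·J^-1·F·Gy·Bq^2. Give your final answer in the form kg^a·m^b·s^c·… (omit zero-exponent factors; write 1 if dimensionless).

kg⁻³·m⁻⁴·s⁵·A³

V = W/A (potential = power per current),
    = kg·m²·s⁻³·A⁻¹.
So V⁻¹ = kg⁻¹·m⁻²·s³·A.
J = N·m (work = force × distance),
    = kg·m²·s⁻².
So J⁻¹ = kg⁻¹·m⁻²·s².
F = C/V (capacitance = charge per voltage),
    = A·s/(kg·m²·s⁻³·A⁻¹) (substituting C and V),
    = kg⁻¹·m⁻²·s⁴·A².
Gy = J/kg (absorbed dose = energy per mass),
    = m²·s⁻².
Bq = 1/s = s⁻¹ (activity is decays per second).
So Bq² = s⁻².
Combining: V⁻¹·J⁻¹·F·Gy·Bq² = (kg⁻¹·m⁻²·s³·A) · (kg⁻¹·m⁻²·s²) · (kg⁻¹·m⁻²·s⁴·A²) · (m²·s⁻²) · s⁻² = kg⁻³·m⁻⁴·s⁵·A³.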